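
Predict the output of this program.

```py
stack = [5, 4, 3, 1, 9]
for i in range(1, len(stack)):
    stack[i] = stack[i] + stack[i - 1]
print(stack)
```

i=1: stack[1] = 4+5 = 9 → [5, 9, 3, 1, 9]
i=2: stack[2] = 3+9 = 12 → [5, 9, 12, 1, 9]
i=3: stack[3] = 1+12 = 13 → [5, 9, 12, 13, 9]
i=4: stack[4] = 9+13 = 22 → [5, 9, 12, 13, 22]

[5, 9, 12, 13, 22]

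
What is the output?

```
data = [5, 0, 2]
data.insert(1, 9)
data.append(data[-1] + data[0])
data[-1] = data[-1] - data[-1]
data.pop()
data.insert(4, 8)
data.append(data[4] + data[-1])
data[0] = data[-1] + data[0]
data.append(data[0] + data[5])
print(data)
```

insert 9 at 1 → [5, 9, 0, 2]
append data[-1]+data[0] = 2+5 = 7 → [5, 9, 0, 2, 7]
data[-1] = data[-1]-data[-1] = 7-7 = 0 → [5, 9, 0, 2, 0]
pop() removes 0 → [5, 9, 0, 2]
insert 8 at 4 → [5, 9, 0, 2, 8]
append data[4]+data[-1] = 8+8 = 16 → [5, 9, 0, 2, 8, 16]
data[0] = data[-1]+data[0] = 16+5 = 21 → [21, 9, 0, 2, 8, 16]
append data[0]+data[5] = 21+16 = 37 → [21, 9, 0, 2, 8, 16, 37]

[21, 9, 0, 2, 8, 16, 37]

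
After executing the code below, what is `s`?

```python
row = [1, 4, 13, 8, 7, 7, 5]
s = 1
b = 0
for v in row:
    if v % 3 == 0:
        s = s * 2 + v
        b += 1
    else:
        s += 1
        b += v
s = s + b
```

v=1: not %3==0, s = 1+1 = 2; b=1
v=4: not %3==0, s = 2+1 = 3; b=5
v=13: not %3==0, s = 3+1 = 4; b=18
v=8: not %3==0, s = 4+1 = 5; b=26
v=7: not %3==0, s = 5+1 = 6; b=33
v=7: not %3==0, s = 6+1 = 7; b=40
v=5: not %3==0, s = 7+1 = 8; b=45
s+b = 8+45 = 53

53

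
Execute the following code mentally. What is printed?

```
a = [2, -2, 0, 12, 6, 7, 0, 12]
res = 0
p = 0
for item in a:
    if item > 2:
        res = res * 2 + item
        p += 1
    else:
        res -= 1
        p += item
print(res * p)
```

item=2: not >2, res = 0-1 = -1; p=2
item=-2: not >2, res = (-1)-1 = -2; p=0
item=0: not >2, res = (-2)-1 = -3; p=0
item=12: >2, res = (-3)*2+12 = 6; p=1
item=6: >2, res = 6*2+6 = 18; p=2
item=7: >2, res = 18*2+7 = 43; p=3
item=0: not >2, res = 43-1 = 42; p=3
item=12: >2, res = 42*2+12 = 96; p=4
res*p = 96*4 = 384

384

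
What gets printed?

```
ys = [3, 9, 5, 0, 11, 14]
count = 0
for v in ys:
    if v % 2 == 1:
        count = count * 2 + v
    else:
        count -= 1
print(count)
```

v=3: odd, count = 0*2+3 = 3
v=9: odd, count = 3*2+9 = 15
v=5: odd, count = 15*2+5 = 35
v=0: not odd, count = 35-1 = 34
v=11: odd, count = 34*2+11 = 79
v=14: not odd, count = 79-1 = 78

78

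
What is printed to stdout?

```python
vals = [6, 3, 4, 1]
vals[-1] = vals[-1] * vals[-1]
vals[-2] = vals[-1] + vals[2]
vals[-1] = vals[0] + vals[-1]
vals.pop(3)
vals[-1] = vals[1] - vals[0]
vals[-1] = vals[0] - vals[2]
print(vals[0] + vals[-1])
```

vals[-1] = vals[-1]*vals[-1] = 1*1 = 1 → [6, 3, 4, 1]
vals[-2] = vals[-1]+vals[2] = 1+4 = 5 → [6, 3, 5, 1]
vals[-1] = vals[0]+vals[-1] = 6+1 = 7 → [6, 3, 5, 7]
pop(3) removes 7 → [6, 3, 5]
vals[-1] = vals[1]-vals[0] = 3-6 = -3 → [6, 3, -3]
vals[-1] = vals[0]-vals[2] = 6-(-3) = 9 → [6, 3, 9]
vals[0]+vals[-1] = 6+9 = 15

15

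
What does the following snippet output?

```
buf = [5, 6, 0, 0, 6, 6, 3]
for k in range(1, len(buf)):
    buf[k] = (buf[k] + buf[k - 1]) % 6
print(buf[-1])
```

k=1: buf[1] = (6+5)%6 = 5 → [5, 5, 0, 0, 6, 6, 3]
k=2: buf[2] = (0+5)%6 = 5 → [5, 5, 5, 0, 6, 6, 3]
k=3: buf[3] = (0+5)%6 = 5 → [5, 5, 5, 5, 6, 6, 3]
k=4: buf[4] = (6+5)%6 = 5 → [5, 5, 5, 5, 5, 6, 3]
k=5: buf[5] = (6+5)%6 = 5 → [5, 5, 5, 5, 5, 5, 3]
k=6: buf[6] = (3+5)%6 = 2 → [5, 5, 5, 5, 5, 5, 2]

2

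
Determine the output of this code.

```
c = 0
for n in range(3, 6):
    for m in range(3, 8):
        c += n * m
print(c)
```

300

n=3,m=3: c = 0+9 = 9
n=3,m=4: c = 9+12 = 21
n=3,m=5: c = 21+15 = 36
n=3,m=6: c = 36+18 = 54
n=3,m=7: c = 54+21 = 75
n=4,m=3: c = 75+12 = 87
n=4,m=4: c = 87+16 = 103
n=4,m=5: c = 103+20 = 123
n=4,m=6: c = 123+24 = 147
n=4,m=7: c = 147+28 = 175
n=5,m=3: c = 175+15 = 190
n=5,m=4: c = 190+20 = 210
n=5,m=5: c = 210+25 = 235
n=5,m=6: c = 235+30 = 265
n=5,m=7: c = 265+35 = 300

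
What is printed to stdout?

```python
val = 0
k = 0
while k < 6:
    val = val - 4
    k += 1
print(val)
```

k=0: val = 0-4 = -4
k=1: val = (-4)-4 = -8
k=2: val = (-8)-4 = -12
k=3: val = (-12)-4 = -16
k=4: val = (-16)-4 = -20
k=5: val = (-20)-4 = -24

-24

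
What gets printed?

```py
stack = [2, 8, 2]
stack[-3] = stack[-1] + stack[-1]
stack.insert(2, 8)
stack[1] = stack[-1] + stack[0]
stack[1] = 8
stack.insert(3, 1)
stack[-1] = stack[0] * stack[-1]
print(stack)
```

stack[-3] = stack[-1]+stack[-1] = 2+2 = 4 → [4, 8, 2]
insert 8 at 2 → [4, 8, 8, 2]
stack[1] = stack[-1]+stack[0] = 2+4 = 6 → [4, 6, 8, 2]
stack[1] = 8 → [4, 8, 8, 2]
insert 1 at 3 → [4, 8, 8, 1, 2]
stack[-1] = stack[0]*stack[-1] = 4*2 = 8 → [4, 8, 8, 1, 8]

[4, 8, 8, 1, 8]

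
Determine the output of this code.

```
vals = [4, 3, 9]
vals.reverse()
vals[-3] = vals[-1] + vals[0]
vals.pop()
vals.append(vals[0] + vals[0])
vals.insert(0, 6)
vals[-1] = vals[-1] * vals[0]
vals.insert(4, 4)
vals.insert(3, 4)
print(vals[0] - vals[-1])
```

2

reverse → [9, 3, 4]
vals[-3] = vals[-1]+vals[0] = 4+9 = 13 → [13, 3, 4]
pop() removes 4 → [13, 3]
append vals[0]+vals[0] = 13+13 = 26 → [13, 3, 26]
insert 6 at 0 → [6, 13, 3, 26]
vals[-1] = vals[-1]*vals[0] = 26*6 = 156 → [6, 13, 3, 156]
insert 4 at 4 → [6, 13, 3, 156, 4]
insert 4 at 3 → [6, 13, 3, 4, 156, 4]
vals[0]-vals[-1] = 6-4 = 2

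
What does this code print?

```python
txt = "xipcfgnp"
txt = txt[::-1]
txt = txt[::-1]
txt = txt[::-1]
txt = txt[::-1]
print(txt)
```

reverse → 'pngfcpix'
reverse → 'xipcfgnp'
reverse → 'pngfcpix'
reverse → 'xipcfgnp'

xipcfgnp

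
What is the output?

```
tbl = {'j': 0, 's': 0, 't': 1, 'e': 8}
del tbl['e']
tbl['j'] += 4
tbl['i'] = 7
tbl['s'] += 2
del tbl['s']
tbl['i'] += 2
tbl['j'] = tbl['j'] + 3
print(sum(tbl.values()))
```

17

del 'e' → {'j': 0, 's': 0, 't': 1}
tbl['j'] = 0+4 = 4 → {'j': 4, 's': 0, 't': 1}
tbl['i'] = 7 → {'j': 4, 's': 0, 't': 1, 'i': 7}
tbl['s'] = 0+2 = 2 → {'j': 4, 's': 2, 't': 1, 'i': 7}
del 's' → {'j': 4, 't': 1, 'i': 7}
tbl['i'] = 7+2 = 9 → {'j': 4, 't': 1, 'i': 9}
tbl['j'] = tbl['j']+3 = 7 → {'j': 7, 't': 1, 'i': 9}
sum of values = 17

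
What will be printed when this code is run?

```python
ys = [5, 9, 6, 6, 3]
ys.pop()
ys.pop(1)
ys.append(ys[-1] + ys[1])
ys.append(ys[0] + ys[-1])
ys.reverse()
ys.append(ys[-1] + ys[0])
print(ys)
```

pop() removes 3 → [5, 9, 6, 6]
pop(1) removes 9 → [5, 6, 6]
append ys[-1]+ys[1] = 6+6 = 12 → [5, 6, 6, 12]
append ys[0]+ys[-1] = 5+12 = 17 → [5, 6, 6, 12, 17]
reverse → [17, 12, 6, 6, 5]
append ys[-1]+ys[0] = 5+17 = 22 → [17, 12, 6, 6, 5, 22]

[17, 12, 6, 6, 5, 22]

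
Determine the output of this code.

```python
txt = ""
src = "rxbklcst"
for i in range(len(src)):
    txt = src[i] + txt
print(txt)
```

tsclkbxr

i=0: prepend 'r' → 'r'
i=1: prepend 'x' → 'xr'
i=2: prepend 'b' → 'bxr'
i=3: prepend 'k' → 'kbxr'
i=4: prepend 'l' → 'lkbxr'
i=5: prepend 'c' → 'clkbxr'
i=6: prepend 's' → 'sclkbxr'
i=7: prepend 't' → 'tsclkbxr'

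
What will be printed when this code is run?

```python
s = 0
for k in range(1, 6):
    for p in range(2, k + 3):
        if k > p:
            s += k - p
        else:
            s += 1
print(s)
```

k=1,p=2: not 1>2, s = 0+1 = 1
k=1,p=3: not 1>3, s = 1+1 = 2
k=2,p=2: not 2>2, s = 2+1 = 3
k=2,p=3: not 2>3, s = 3+1 = 4
k=2,p=4: not 2>4, s = 4+1 = 5
k=3,p=2: 3>2, s = 5+1 = 6
k=3,p=3: not 3>3, s = 6+1 = 7
k=3,p=4: not 3>4, s = 7+1 = 8
k=3,p=5: not 3>5, s = 8+1 = 9
k=4,p=2: 4>2, s = 9+2 = 11
k=4,p=3: 4>3, s = 11+1 = 12
k=4,p=4: not 4>4, s = 12+1 = 13
k=4,p=5: not 4>5, s = 13+1 = 14
k=4,p=6: not 4>6, s = 14+1 = 15
k=5,p=2: 5>2, s = 15+3 = 18
k=5,p=3: 5>3, s = 18+2 = 20
k=5,p=4: 5>4, s = 20+1 = 21
k=5,p=5: not 5>5, s = 21+1 = 22
k=5,p=6: not 5>6, s = 22+1 = 23
k=5,p=7: not 5>7, s = 23+1 = 24

24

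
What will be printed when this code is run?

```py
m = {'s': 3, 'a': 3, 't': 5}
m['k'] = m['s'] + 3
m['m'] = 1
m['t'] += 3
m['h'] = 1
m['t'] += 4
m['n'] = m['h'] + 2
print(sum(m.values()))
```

29

m['k'] = m['s']+3 = 6 → {'s': 3, 'a': 3, 't': 5, 'k': 6}
m['m'] = 1 → {'s': 3, 'a': 3, 't': 5, 'k': 6, 'm': 1}
m['t'] = 5+3 = 8 → {'s': 3, 'a': 3, 't': 8, 'k': 6, 'm': 1}
m['h'] = 1 → {'s': 3, 'a': 3, 't': 8, 'k': 6, 'm': 1, 'h': 1}
m['t'] = 8+4 = 12 → {'s': 3, 'a': 3, 't': 12, 'k': 6, 'm': 1, 'h': 1}
m['n'] = m['h']+2 = 3 → {'s': 3, 'a': 3, 't': 12, 'k': 6, 'm': 1, 'h': 1, 'n': 3}
sum of values = 29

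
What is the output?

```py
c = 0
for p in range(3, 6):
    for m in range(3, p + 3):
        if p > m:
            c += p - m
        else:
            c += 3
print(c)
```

p=3,m=3: not 3>3, c = 0+3 = 3
p=3,m=4: not 3>4, c = 3+3 = 6
p=3,m=5: not 3>5, c = 6+3 = 9
p=4,m=3: 4>3, c = 9+1 = 10
p=4,m=4: not 4>4, c = 10+3 = 13
p=4,m=5: not 4>5, c = 13+3 = 16
p=4,m=6: not 4>6, c = 16+3 = 19
p=5,m=3: 5>3, c = 19+2 = 21
p=5,m=4: 5>4, c = 21+1 = 22
p=5,m=5: not 5>5, c = 22+3 = 25
p=5,m=6: not 5>6, c = 25+3 = 28
p=5,m=7: not 5>7, c = 28+3 = 31

31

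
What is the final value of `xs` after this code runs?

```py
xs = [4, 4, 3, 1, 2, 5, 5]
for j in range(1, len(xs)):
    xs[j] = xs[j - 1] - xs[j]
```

j=1: xs[1] = 4-4 = 0 → [4, 0, 3, 1, 2, 5, 5]
j=2: xs[2] = 0-3 = -3 → [4, 0, -3, 1, 2, 5, 5]
j=3: xs[3] = (-3)-1 = -4 → [4, 0, -3, -4, 2, 5, 5]
j=4: xs[4] = (-4)-2 = -6 → [4, 0, -3, -4, -6, 5, 5]
j=5: xs[5] = (-6)-5 = -11 → [4, 0, -3, -4, -6, -11, 5]
j=6: xs[6] = (-11)-5 = -16 → [4, 0, -3, -4, -6, -11, -16]

[4, 0, -3, -4, -6, -11, -16]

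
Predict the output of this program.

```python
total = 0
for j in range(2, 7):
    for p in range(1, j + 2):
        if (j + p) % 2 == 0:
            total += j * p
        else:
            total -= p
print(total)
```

j=2,p=1: odd sum, total = 0-1 = -1
j=2,p=2: even sum, total = (-1)+4 = 3
j=2,p=3: odd sum, total = 3-3 = 0
j=3,p=1: even sum, total = 0+3 = 3
j=3,p=2: odd sum, total = 3-2 = 1
j=3,p=3: even sum, total = 1+9 = 10
j=3,p=4: odd sum, total = 10-4 = 6
j=4,p=1: odd sum, total = 6-1 = 5
j=4,p=2: even sum, total = 5+8 = 13
j=4,p=3: odd sum, total = 13-3 = 10
j=4,p=4: even sum, total = 10+16 = 26
j=4,p=5: odd sum, total = 26-5 = 21
j=5,p=1: even sum, total = 21+5 = 26
j=5,p=2: odd sum, total = 26-2 = 24
j=5,p=3: even sum, total = 24+15 = 39
j=5,p=4: odd sum, total = 39-4 = 35
j=5,p=5: even sum, total = 35+25 = 60
j=5,p=6: odd sum, total = 60-6 = 54
j=6,p=1: odd sum, total = 54-1 = 53
j=6,p=2: even sum, total = 53+12 = 65
j=6,p=3: odd sum, total = 65-3 = 62
j=6,p=4: even sum, total = 62+24 = 86
j=6,p=5: odd sum, total = 86-5 = 81
j=6,p=6: even sum, total = 81+36 = 117
j=6,p=7: odd sum, total = 117-7 = 110

110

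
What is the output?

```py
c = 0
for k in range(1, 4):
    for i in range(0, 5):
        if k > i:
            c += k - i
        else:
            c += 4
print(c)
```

k=1,i=0: 1>0, c = 0+1 = 1
k=1,i=1: not 1>1, c = 1+4 = 5
k=1,i=2: not 1>2, c = 5+4 = 9
k=1,i=3: not 1>3, c = 9+4 = 13
k=1,i=4: not 1>4, c = 13+4 = 17
k=2,i=0: 2>0, c = 17+2 = 19
k=2,i=1: 2>1, c = 19+1 = 20
k=2,i=2: not 2>2, c = 20+4 = 24
k=2,i=3: not 2>3, c = 24+4 = 28
k=2,i=4: not 2>4, c = 28+4 = 32
k=3,i=0: 3>0, c = 32+3 = 35
k=3,i=1: 3>1, c = 35+2 = 37
k=3,i=2: 3>2, c = 37+1 = 38
k=3,i=3: not 3>3, c = 38+4 = 42
k=3,i=4: not 3>4, c = 42+4 = 46

46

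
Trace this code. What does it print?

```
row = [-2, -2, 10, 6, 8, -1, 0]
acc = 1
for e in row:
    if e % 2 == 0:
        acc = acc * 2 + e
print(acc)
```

88

e=-2: even, acc = 1*2+(-2) = 0
e=-2: even, acc = 0*2+(-2) = -2
e=10: even, acc = (-2)*2+10 = 6
e=6: even, acc = 6*2+6 = 18
e=8: even, acc = 18*2+8 = 44
e=-1: not even
e=0: even, acc = 44*2+0 = 88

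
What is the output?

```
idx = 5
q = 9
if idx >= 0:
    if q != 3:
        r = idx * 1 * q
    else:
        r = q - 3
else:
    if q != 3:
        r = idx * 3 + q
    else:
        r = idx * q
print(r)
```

45

idx=5, q=9
idx >= 0 is True; q != 3 is True
→ r = idx * 1 * q = 45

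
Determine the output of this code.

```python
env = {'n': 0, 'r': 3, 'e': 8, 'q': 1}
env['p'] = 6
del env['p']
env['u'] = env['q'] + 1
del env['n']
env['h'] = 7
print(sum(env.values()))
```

21

env['p'] = 6 → {'n': 0, 'r': 3, 'e': 8, 'q': 1, 'p': 6}
del 'p' → {'n': 0, 'r': 3, 'e': 8, 'q': 1}
env['u'] = env['q']+1 = 2 → {'n': 0, 'r': 3, 'e': 8, 'q': 1, 'u': 2}
del 'n' → {'r': 3, 'e': 8, 'q': 1, 'u': 2}
env['h'] = 7 → {'r': 3, 'e': 8, 'q': 1, 'u': 2, 'h': 7}
sum of values = 21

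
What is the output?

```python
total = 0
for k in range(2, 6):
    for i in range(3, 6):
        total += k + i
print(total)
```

90

k=2,i=3: total = 0+5 = 5
k=2,i=4: total = 5+6 = 11
k=2,i=5: total = 11+7 = 18
k=3,i=3: total = 18+6 = 24
k=3,i=4: total = 24+7 = 31
k=3,i=5: total = 31+8 = 39
k=4,i=3: total = 39+7 = 46
k=4,i=4: total = 46+8 = 54
k=4,i=5: total = 54+9 = 63
k=5,i=3: total = 63+8 = 71
k=5,i=4: total = 71+9 = 80
k=5,i=5: total = 80+10 = 90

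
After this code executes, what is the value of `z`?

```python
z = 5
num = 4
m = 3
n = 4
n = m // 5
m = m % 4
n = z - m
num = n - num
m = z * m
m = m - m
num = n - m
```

5

n = 3//5 = 0
m = 3%4 = 3
n = 5-3 = 2
num = 2-4 = -2
m = 5*3 = 15
m = 15-15 = 0
num = 2-0 = 2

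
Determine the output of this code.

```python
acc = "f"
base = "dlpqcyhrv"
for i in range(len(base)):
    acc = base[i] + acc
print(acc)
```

i=0: prepend 'd' → 'df'
i=1: prepend 'l' → 'ldf'
i=2: prepend 'p' → 'pldf'
i=3: prepend 'q' → 'qpldf'
i=4: prepend 'c' → 'cqpldf'
i=5: prepend 'y' → 'ycqpldf'
i=6: prepend 'h' → 'hycqpldf'
i=7: prepend 'r' → 'rhycqpldf'
i=8: prepend 'v' → 'vrhycqpldf'

vrhycqpldf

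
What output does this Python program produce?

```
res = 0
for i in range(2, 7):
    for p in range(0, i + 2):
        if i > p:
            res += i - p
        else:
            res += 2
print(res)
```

75

i=2,p=0: 2>0, res = 0+2 = 2
i=2,p=1: 2>1, res = 2+1 = 3
i=2,p=2: not 2>2, res = 3+2 = 5
i=2,p=3: not 2>3, res = 5+2 = 7
i=3,p=0: 3>0, res = 7+3 = 10
i=3,p=1: 3>1, res = 10+2 = 12
i=3,p=2: 3>2, res = 12+1 = 13
i=3,p=3: not 3>3, res = 13+2 = 15
i=3,p=4: not 3>4, res = 15+2 = 17
i=4,p=0: 4>0, res = 17+4 = 21
i=4,p=1: 4>1, res = 21+3 = 24
i=4,p=2: 4>2, res = 24+2 = 26
i=4,p=3: 4>3, res = 26+1 = 27
i=4,p=4: not 4>4, res = 27+2 = 29
i=4,p=5: not 4>5, res = 29+2 = 31
i=5,p=0: 5>0, res = 31+5 = 36
i=5,p=1: 5>1, res = 36+4 = 40
i=5,p=2: 5>2, res = 40+3 = 43
i=5,p=3: 5>3, res = 43+2 = 45
i=5,p=4: 5>4, res = 45+1 = 46
i=5,p=5: not 5>5, res = 46+2 = 48
i=5,p=6: not 5>6, res = 48+2 = 50
i=6,p=0: 6>0, res = 50+6 = 56
i=6,p=1: 6>1, res = 56+5 = 61
i=6,p=2: 6>2, res = 61+4 = 65
i=6,p=3: 6>3, res = 65+3 = 68
i=6,p=4: 6>4, res = 68+2 = 70
i=6,p=5: 6>5, res = 70+1 = 71
i=6,p=6: not 6>6, res = 71+2 = 73
i=6,p=7: not 6>7, res = 73+2 = 75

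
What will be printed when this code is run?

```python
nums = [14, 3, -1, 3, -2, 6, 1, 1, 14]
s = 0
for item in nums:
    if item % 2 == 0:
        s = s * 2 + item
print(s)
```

130

item=14: even, s = 0*2+14 = 14
item=3: not even
item=-1: not even
item=3: not even
item=-2: even, s = 14*2+(-2) = 26
item=6: even, s = 26*2+6 = 58
item=1: not even
item=1: not even
item=14: even, s = 58*2+14 = 130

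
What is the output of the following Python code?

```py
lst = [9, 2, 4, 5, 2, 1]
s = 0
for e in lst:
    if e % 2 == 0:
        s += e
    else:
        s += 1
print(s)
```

e=9: not even, s = 0+1 = 1
e=2: even, s = 1+2 = 3
e=4: even, s = 3+4 = 7
e=5: not even, s = 7+1 = 8
e=2: even, s = 8+2 = 10
e=1: not even, s = 10+1 = 11

11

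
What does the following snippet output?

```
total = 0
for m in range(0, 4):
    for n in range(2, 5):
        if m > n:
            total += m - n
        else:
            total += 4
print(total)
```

m=0,n=2: not 0>2, total = 0+4 = 4
m=0,n=3: not 0>3, total = 4+4 = 8
m=0,n=4: not 0>4, total = 8+4 = 12
m=1,n=2: not 1>2, total = 12+4 = 16
m=1,n=3: not 1>3, total = 16+4 = 20
m=1,n=4: not 1>4, total = 20+4 = 24
m=2,n=2: not 2>2, total = 24+4 = 28
m=2,n=3: not 2>3, total = 28+4 = 32
m=2,n=4: not 2>4, total = 32+4 = 36
m=3,n=2: 3>2, total = 36+1 = 37
m=3,n=3: not 3>3, total = 37+4 = 41
m=3,n=4: not 3>4, total = 41+4 = 45

45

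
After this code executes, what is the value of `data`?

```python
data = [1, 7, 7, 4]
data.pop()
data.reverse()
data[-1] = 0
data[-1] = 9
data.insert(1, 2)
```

pop() removes 4 → [1, 7, 7]
reverse → [7, 7, 1]
data[-1] = 0 → [7, 7, 0]
data[-1] = 9 → [7, 7, 9]
insert 2 at 1 → [7, 2, 7, 9]

[7, 2, 7, 9]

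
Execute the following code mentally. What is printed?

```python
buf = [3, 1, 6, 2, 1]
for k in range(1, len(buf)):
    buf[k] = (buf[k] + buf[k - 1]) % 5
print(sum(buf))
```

12

k=1: buf[1] = (1+3)%5 = 4 → [3, 4, 6, 2, 1]
k=2: buf[2] = (6+4)%5 = 0 → [3, 4, 0, 2, 1]
k=3: buf[3] = (2+0)%5 = 2 → [3, 4, 0, 2, 1]
k=4: buf[4] = (1+2)%5 = 3 → [3, 4, 0, 2, 3]
sum = 12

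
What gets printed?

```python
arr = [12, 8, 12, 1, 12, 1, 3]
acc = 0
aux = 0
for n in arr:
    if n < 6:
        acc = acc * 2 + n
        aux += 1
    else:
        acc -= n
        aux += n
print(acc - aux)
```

n=12: not <6, acc = 0-12 = -12; aux=12
n=8: not <6, acc = (-12)-8 = -20; aux=20
n=12: not <6, acc = (-20)-12 = -32; aux=32
n=1: <6, acc = (-32)*2+1 = -63; aux=33
n=12: not <6, acc = (-63)-12 = -75; aux=45
n=1: <6, acc = (-75)*2+1 = -149; aux=46
n=3: <6, acc = (-149)*2+3 = -295; aux=47
acc-aux = (-295)-47 = -342

-342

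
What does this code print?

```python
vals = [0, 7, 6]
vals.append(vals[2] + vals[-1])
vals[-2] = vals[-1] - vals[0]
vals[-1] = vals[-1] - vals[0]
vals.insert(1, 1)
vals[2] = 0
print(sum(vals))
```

25

append vals[2]+vals[-1] = 6+6 = 12 → [0, 7, 6, 12]
vals[-2] = vals[-1]-vals[0] = 12-0 = 12 → [0, 7, 12, 12]
vals[-1] = vals[-1]-vals[0] = 12-0 = 12 → [0, 7, 12, 12]
insert 1 at 1 → [0, 1, 7, 12, 12]
vals[2] = 0 → [0, 1, 0, 12, 12]
sum = 25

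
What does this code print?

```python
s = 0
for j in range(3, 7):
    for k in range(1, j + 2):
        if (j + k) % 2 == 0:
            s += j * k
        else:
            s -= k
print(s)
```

110

j=3,k=1: even sum, s = 0+3 = 3
j=3,k=2: odd sum, s = 3-2 = 1
j=3,k=3: even sum, s = 1+9 = 10
j=3,k=4: odd sum, s = 10-4 = 6
j=4,k=1: odd sum, s = 6-1 = 5
j=4,k=2: even sum, s = 5+8 = 13
j=4,k=3: odd sum, s = 13-3 = 10
j=4,k=4: even sum, s = 10+16 = 26
j=4,k=5: odd sum, s = 26-5 = 21
j=5,k=1: even sum, s = 21+5 = 26
j=5,k=2: odd sum, s = 26-2 = 24
j=5,k=3: even sum, s = 24+15 = 39
j=5,k=4: odd sum, s = 39-4 = 35
j=5,k=5: even sum, s = 35+25 = 60
j=5,k=6: odd sum, s = 60-6 = 54
j=6,k=1: odd sum, s = 54-1 = 53
j=6,k=2: even sum, s = 53+12 = 65
j=6,k=3: odd sum, s = 65-3 = 62
j=6,k=4: even sum, s = 62+24 = 86
j=6,k=5: odd sum, s = 86-5 = 81
j=6,k=6: even sum, s = 81+36 = 117
j=6,k=7: odd sum, s = 117-7 = 110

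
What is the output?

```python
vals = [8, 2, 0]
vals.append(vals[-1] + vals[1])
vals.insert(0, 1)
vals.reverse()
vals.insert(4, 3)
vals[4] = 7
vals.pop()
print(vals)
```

append vals[-1]+vals[1] = 0+2 = 2 → [8, 2, 0, 2]
insert 1 at 0 → [1, 8, 2, 0, 2]
reverse → [2, 0, 2, 8, 1]
insert 3 at 4 → [2, 0, 2, 8, 3, 1]
vals[4] = 7 → [2, 0, 2, 8, 7, 1]
pop() removes 1 → [2, 0, 2, 8, 7]

[2, 0, 2, 8, 7]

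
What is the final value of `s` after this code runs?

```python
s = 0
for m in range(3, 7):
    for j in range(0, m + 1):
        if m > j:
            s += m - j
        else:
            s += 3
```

m=3,j=0: 3>0, s = 0+3 = 3
m=3,j=1: 3>1, s = 3+2 = 5
m=3,j=2: 3>2, s = 5+1 = 6
m=3,j=3: not 3>3, s = 6+3 = 9
m=4,j=0: 4>0, s = 9+4 = 13
m=4,j=1: 4>1, s = 13+3 = 16
m=4,j=2: 4>2, s = 16+2 = 18
m=4,j=3: 4>3, s = 18+1 = 19
m=4,j=4: not 4>4, s = 19+3 = 22
m=5,j=0: 5>0, s = 22+5 = 27
m=5,j=1: 5>1, s = 27+4 = 31
m=5,j=2: 5>2, s = 31+3 = 34
m=5,j=3: 5>3, s = 34+2 = 36
m=5,j=4: 5>4, s = 36+1 = 37
m=5,j=5: not 5>5, s = 37+3 = 40
m=6,j=0: 6>0, s = 40+6 = 46
m=6,j=1: 6>1, s = 46+5 = 51
m=6,j=2: 6>2, s = 51+4 = 55
m=6,j=3: 6>3, s = 55+3 = 58
m=6,j=4: 6>4, s = 58+2 = 60
m=6,j=5: 6>5, s = 60+1 = 61
m=6,j=6: not 6>6, s = 61+3 = 64

64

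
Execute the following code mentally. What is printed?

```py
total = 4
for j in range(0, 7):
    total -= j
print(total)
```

j=0: total = 4-0 = 4
j=1: total = 4-1 = 3
j=2: total = 3-2 = 1
j=3: total = 1-3 = -2
j=4: total = (-2)-4 = -6
j=5: total = (-6)-5 = -11
j=6: total = (-11)-6 = -17

-17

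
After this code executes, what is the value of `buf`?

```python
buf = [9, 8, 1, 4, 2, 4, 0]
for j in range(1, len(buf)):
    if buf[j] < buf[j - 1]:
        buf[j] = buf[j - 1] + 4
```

[9, 13, 17, 21, 25, 29, 33]

j=1: 8<9, buf[1] = 9+4 = 13 → [9, 13, 1, 4, 2, 4, 0]
j=2: 1<13, buf[2] = 13+4 = 17 → [9, 13, 17, 4, 2, 4, 0]
j=3: 4<17, buf[3] = 17+4 = 21 → [9, 13, 17, 21, 2, 4, 0]
j=4: 2<21, buf[4] = 21+4 = 25 → [9, 13, 17, 21, 25, 4, 0]
j=5: 4<25, buf[5] = 25+4 = 29 → [9, 13, 17, 21, 25, 29, 0]
j=6: 0<29, buf[6] = 29+4 = 33 → [9, 13, 17, 21, 25, 29, 33]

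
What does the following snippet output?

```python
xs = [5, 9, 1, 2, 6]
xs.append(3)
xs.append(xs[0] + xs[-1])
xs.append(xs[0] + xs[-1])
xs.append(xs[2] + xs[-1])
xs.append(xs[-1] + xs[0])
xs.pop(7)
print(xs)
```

append 3 → [5, 9, 1, 2, 6, 3]
append xs[0]+xs[-1] = 5+3 = 8 → [5, 9, 1, 2, 6, 3, 8]
append xs[0]+xs[-1] = 5+8 = 13 → [5, 9, 1, 2, 6, 3, 8, 13]
append xs[2]+xs[-1] = 1+13 = 14 → [5, 9, 1, 2, 6, 3, 8, 13, 14]
append xs[-1]+xs[0] = 14+5 = 19 → [5, 9, 1, 2, 6, 3, 8, 13, 14, 19]
pop(7) removes 13 → [5, 9, 1, 2, 6, 3, 8, 14, 19]

[5, 9, 1, 2, 6, 3, 8, 14, 19]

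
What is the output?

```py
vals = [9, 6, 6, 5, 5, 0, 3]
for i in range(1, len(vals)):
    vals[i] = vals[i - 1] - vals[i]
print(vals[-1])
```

-16

i=1: vals[1] = 9-6 = 3 → [9, 3, 6, 5, 5, 0, 3]
i=2: vals[2] = 3-6 = -3 → [9, 3, -3, 5, 5, 0, 3]
i=3: vals[3] = (-3)-5 = -8 → [9, 3, -3, -8, 5, 0, 3]
i=4: vals[4] = (-8)-5 = -13 → [9, 3, -3, -8, -13, 0, 3]
i=5: vals[5] = (-13)-0 = -13 → [9, 3, -3, -8, -13, -13, 3]
i=6: vals[6] = (-13)-3 = -16 → [9, 3, -3, -8, -13, -13, -16]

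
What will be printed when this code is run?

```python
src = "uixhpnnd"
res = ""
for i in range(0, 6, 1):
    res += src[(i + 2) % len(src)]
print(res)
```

xhpnnd

i=0: add src[2]='x' → 'x'
i=1: add src[3]='h' → 'xh'
i=2: add src[4]='p' → 'xhp'
i=3: add src[5]='n' → 'xhpn'
i=4: add src[6]='n' → 'xhpnn'
i=5: add src[7]='d' → 'xhpnnd'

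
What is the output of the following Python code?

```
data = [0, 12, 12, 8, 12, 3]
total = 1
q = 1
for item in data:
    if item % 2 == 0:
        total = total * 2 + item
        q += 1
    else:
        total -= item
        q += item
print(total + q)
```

210

item=0: even, total = 1*2+0 = 2; q=2
item=12: even, total = 2*2+12 = 16; q=3
item=12: even, total = 16*2+12 = 44; q=4
item=8: even, total = 44*2+8 = 96; q=5
item=12: even, total = 96*2+12 = 204; q=6
item=3: not even, total = 204-3 = 201; q=9
total+q = 201+9 = 210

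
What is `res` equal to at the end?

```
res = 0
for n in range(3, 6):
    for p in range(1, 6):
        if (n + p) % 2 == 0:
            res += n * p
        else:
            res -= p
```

n=3,p=1: even sum, res = 0+3 = 3
n=3,p=2: odd sum, res = 3-2 = 1
n=3,p=3: even sum, res = 1+9 = 10
n=3,p=4: odd sum, res = 10-4 = 6
n=3,p=5: even sum, res = 6+15 = 21
n=4,p=1: odd sum, res = 21-1 = 20
n=4,p=2: even sum, res = 20+8 = 28
n=4,p=3: odd sum, res = 28-3 = 25
n=4,p=4: even sum, res = 25+16 = 41
n=4,p=5: odd sum, res = 41-5 = 36
n=5,p=1: even sum, res = 36+5 = 41
n=5,p=2: odd sum, res = 41-2 = 39
n=5,p=3: even sum, res = 39+15 = 54
n=5,p=4: odd sum, res = 54-4 = 50
n=5,p=5: even sum, res = 50+25 = 75

75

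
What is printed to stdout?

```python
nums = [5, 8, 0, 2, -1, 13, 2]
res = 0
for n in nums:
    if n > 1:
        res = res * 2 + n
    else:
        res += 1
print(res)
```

192

n=5: >1, res = 0*2+5 = 5
n=8: >1, res = 5*2+8 = 18
n=0: not >1, res = 18+1 = 19
n=2: >1, res = 19*2+2 = 40
n=-1: not >1, res = 40+1 = 41
n=13: >1, res = 41*2+13 = 95
n=2: >1, res = 95*2+2 = 192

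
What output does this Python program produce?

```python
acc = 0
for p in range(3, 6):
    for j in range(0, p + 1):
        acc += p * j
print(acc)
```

133

p=3,j=0: acc = 0+0 = 0
p=3,j=1: acc = 0+3 = 3
p=3,j=2: acc = 3+6 = 9
p=3,j=3: acc = 9+9 = 18
p=4,j=0: acc = 18+0 = 18
p=4,j=1: acc = 18+4 = 22
p=4,j=2: acc = 22+8 = 30
p=4,j=3: acc = 30+12 = 42
p=4,j=4: acc = 42+16 = 58
p=5,j=0: acc = 58+0 = 58
p=5,j=1: acc = 58+5 = 63
p=5,j=2: acc = 63+10 = 73
p=5,j=3: acc = 73+15 = 88
p=5,j=4: acc = 88+20 = 108
p=5,j=5: acc = 108+25 = 133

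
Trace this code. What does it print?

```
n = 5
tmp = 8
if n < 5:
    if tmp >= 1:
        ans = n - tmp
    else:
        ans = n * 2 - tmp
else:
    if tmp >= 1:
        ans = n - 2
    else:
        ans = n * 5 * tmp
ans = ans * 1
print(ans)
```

n=5, tmp=8
n < 5 is False; tmp >= 1 is True
→ ans = n - 2 = 3
ans = 3*1 = 3

3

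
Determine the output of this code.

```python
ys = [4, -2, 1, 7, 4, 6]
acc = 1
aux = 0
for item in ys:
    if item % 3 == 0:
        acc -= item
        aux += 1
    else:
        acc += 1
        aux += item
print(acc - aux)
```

item=4: not %3==0, acc = 1+1 = 2; aux=4
item=-2: not %3==0, acc = 2+1 = 3; aux=2
item=1: not %3==0, acc = 3+1 = 4; aux=3
item=7: not %3==0, acc = 4+1 = 5; aux=10
item=4: not %3==0, acc = 5+1 = 6; aux=14
item=6: %3==0, acc = 6-6 = 0; aux=15
acc-aux = 0-15 = -15

-15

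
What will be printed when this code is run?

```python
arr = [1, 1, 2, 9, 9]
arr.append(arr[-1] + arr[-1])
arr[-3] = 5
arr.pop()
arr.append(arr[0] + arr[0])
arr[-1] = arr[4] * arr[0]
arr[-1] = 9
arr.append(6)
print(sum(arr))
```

append arr[-1]+arr[-1] = 9+9 = 18 → [1, 1, 2, 9, 9, 18]
arr[-3] = 5 → [1, 1, 2, 5, 9, 18]
pop() removes 18 → [1, 1, 2, 5, 9]
append arr[0]+arr[0] = 1+1 = 2 → [1, 1, 2, 5, 9, 2]
arr[-1] = arr[4]*arr[0] = 9*1 = 9 → [1, 1, 2, 5, 9, 9]
arr[-1] = 9 → [1, 1, 2, 5, 9, 9]
append 6 → [1, 1, 2, 5, 9, 9, 6]
sum = 33

33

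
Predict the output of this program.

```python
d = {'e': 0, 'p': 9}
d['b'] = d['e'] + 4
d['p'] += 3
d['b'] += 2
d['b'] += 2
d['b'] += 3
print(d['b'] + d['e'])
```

d['b'] = d['e']+4 = 4 → {'e': 0, 'p': 9, 'b': 4}
d['p'] = 9+3 = 12 → {'e': 0, 'p': 12, 'b': 4}
d['b'] = 4+2 = 6 → {'e': 0, 'p': 12, 'b': 6}
d['b'] = 6+2 = 8 → {'e': 0, 'p': 12, 'b': 8}
d['b'] = 8+3 = 11 → {'e': 0, 'p': 12, 'b': 11}
d['b']+d['e'] = 11+0 = 11

11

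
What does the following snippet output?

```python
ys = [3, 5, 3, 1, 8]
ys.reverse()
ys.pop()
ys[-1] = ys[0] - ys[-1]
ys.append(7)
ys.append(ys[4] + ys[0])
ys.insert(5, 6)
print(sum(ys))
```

reverse → [8, 1, 3, 5, 3]
pop() removes 3 → [8, 1, 3, 5]
ys[-1] = ys[0]-ys[-1] = 8-5 = 3 → [8, 1, 3, 3]
append 7 → [8, 1, 3, 3, 7]
append ys[4]+ys[0] = 7+8 = 15 → [8, 1, 3, 3, 7, 15]
insert 6 at 5 → [8, 1, 3, 3, 7, 6, 15]
sum = 43

43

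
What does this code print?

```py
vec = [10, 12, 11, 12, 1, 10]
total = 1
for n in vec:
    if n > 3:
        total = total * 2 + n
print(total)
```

366

n=10: >3, total = 1*2+10 = 12
n=12: >3, total = 12*2+12 = 36
n=11: >3, total = 36*2+11 = 83
n=12: >3, total = 83*2+12 = 178
n=1: not >3
n=10: >3, total = 178*2+10 = 366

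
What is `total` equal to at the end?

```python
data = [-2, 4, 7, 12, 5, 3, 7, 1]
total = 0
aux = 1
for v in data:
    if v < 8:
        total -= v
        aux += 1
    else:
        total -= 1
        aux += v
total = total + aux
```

v=-2: <8, total = 0-(-2) = 2; aux=2
v=4: <8, total = 2-4 = -2; aux=3
v=7: <8, total = (-2)-7 = -9; aux=4
v=12: not <8, total = (-9)-1 = -10; aux=16
v=5: <8, total = (-10)-5 = -15; aux=17
v=3: <8, total = (-15)-3 = -18; aux=18
v=7: <8, total = (-18)-7 = -25; aux=19
v=1: <8, total = (-25)-1 = -26; aux=20
total+aux = (-26)+20 = -6

-6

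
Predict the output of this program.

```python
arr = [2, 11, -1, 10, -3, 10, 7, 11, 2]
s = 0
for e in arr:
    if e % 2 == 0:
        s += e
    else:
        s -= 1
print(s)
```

e=2: even, s = 0+2 = 2
e=11: not even, s = 2-1 = 1
e=-1: not even, s = 1-1 = 0
e=10: even, s = 0+10 = 10
e=-3: not even, s = 10-1 = 9
e=10: even, s = 9+10 = 19
e=7: not even, s = 19-1 = 18
e=11: not even, s = 18-1 = 17
e=2: even, s = 17+2 = 19

19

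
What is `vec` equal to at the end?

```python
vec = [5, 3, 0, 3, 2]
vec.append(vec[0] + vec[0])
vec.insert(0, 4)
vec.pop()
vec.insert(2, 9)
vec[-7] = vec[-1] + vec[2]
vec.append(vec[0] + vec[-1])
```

append vec[0]+vec[0] = 5+5 = 10 → [5, 3, 0, 3, 2, 10]
insert 4 at 0 → [4, 5, 3, 0, 3, 2, 10]
pop() removes 10 → [4, 5, 3, 0, 3, 2]
insert 9 at 2 → [4, 5, 9, 3, 0, 3, 2]
vec[-7] = vec[-1]+vec[2] = 2+9 = 11 → [11, 5, 9, 3, 0, 3, 2]
append vec[0]+vec[-1] = 11+2 = 13 → [11, 5, 9, 3, 0, 3, 2, 13]

[11, 5, 9, 3, 0, 3, 2, 13]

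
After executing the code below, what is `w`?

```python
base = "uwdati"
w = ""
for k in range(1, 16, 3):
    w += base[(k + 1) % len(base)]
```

'didid'

k=1: add base[2]='d' → 'd'
k=4: add base[5]='i' → 'di'
k=7: add base[2]='d' → 'did'
k=10: add base[5]='i' → 'didi'
k=13: add base[2]='d' → 'didid'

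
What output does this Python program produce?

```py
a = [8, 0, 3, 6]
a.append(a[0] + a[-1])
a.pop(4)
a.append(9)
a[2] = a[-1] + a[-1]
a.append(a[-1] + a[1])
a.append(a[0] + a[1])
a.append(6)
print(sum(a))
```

64

append a[0]+a[-1] = 8+6 = 14 → [8, 0, 3, 6, 14]
pop(4) removes 14 → [8, 0, 3, 6]
append 9 → [8, 0, 3, 6, 9]
a[2] = a[-1]+a[-1] = 9+9 = 18 → [8, 0, 18, 6, 9]
append a[-1]+a[1] = 9+0 = 9 → [8, 0, 18, 6, 9, 9]
append a[0]+a[1] = 8+0 = 8 → [8, 0, 18, 6, 9, 9, 8]
append 6 → [8, 0, 18, 6, 9, 9, 8, 6]
sum = 64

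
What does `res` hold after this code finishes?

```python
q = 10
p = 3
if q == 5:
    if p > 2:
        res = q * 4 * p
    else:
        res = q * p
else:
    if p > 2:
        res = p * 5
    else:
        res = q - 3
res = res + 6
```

21

q=10, p=3
q == 5 is False; p > 2 is True
→ res = p * 5 = 15
res = 15+6 = 21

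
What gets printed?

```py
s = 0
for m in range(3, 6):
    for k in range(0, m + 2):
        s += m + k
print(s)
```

120

m=3,k=0: s = 0+3 = 3
m=3,k=1: s = 3+4 = 7
m=3,k=2: s = 7+5 = 12
m=3,k=3: s = 12+6 = 18
m=3,k=4: s = 18+7 = 25
m=4,k=0: s = 25+4 = 29
m=4,k=1: s = 29+5 = 34
m=4,k=2: s = 34+6 = 40
m=4,k=3: s = 40+7 = 47
m=4,k=4: s = 47+8 = 55
m=4,k=5: s = 55+9 = 64
m=5,k=0: s = 64+5 = 69
m=5,k=1: s = 69+6 = 75
m=5,k=2: s = 75+7 = 82
m=5,k=3: s = 82+8 = 90
m=5,k=4: s = 90+9 = 99
m=5,k=5: s = 99+10 = 109
m=5,k=6: s = 109+11 = 120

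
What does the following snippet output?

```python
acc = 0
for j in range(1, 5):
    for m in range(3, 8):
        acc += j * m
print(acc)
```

j=1,m=3: acc = 0+3 = 3
j=1,m=4: acc = 3+4 = 7
j=1,m=5: acc = 7+5 = 12
j=1,m=6: acc = 12+6 = 18
j=1,m=7: acc = 18+7 = 25
j=2,m=3: acc = 25+6 = 31
j=2,m=4: acc = 31+8 = 39
j=2,m=5: acc = 39+10 = 49
j=2,m=6: acc = 49+12 = 61
j=2,m=7: acc = 61+14 = 75
j=3,m=3: acc = 75+9 = 84
j=3,m=4: acc = 84+12 = 96
j=3,m=5: acc = 96+15 = 111
j=3,m=6: acc = 111+18 = 129
j=3,m=7: acc = 129+21 = 150
j=4,m=3: acc = 150+12 = 162
j=4,m=4: acc = 162+16 = 178
j=4,m=5: acc = 178+20 = 198
j=4,m=6: acc = 198+24 = 222
j=4,m=7: acc = 222+28 = 250

250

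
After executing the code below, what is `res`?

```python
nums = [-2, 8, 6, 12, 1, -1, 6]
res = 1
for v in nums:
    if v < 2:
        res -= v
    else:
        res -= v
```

v=-2: <2, res = 1-(-2) = 3
v=8: not <2, res = 3-8 = -5
v=6: not <2, res = (-5)-6 = -11
v=12: not <2, res = (-11)-12 = -23
v=1: <2, res = (-23)-1 = -24
v=-1: <2, res = (-24)-(-1) = -23
v=6: not <2, res = (-23)-6 = -29

-29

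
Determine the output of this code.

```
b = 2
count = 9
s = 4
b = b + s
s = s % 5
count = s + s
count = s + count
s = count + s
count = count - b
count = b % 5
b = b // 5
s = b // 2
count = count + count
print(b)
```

b = 2+4 = 6
s = 4%5 = 4
count = 4+4 = 8
count = 4+8 = 12
s = 12+4 = 16
count = 12-6 = 6
count = 6%5 = 1
b = 6//5 = 1
s = 1//2 = 0
count = 1+1 = 2

1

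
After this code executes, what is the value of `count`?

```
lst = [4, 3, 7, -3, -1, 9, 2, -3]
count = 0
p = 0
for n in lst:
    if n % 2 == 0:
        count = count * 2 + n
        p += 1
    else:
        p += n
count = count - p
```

n=4: even, count = 0*2+4 = 4; p=1
n=3: not even; p=4
n=7: not even; p=11
n=-3: not even; p=8
n=-1: not even; p=7
n=9: not even; p=16
n=2: even, count = 4*2+2 = 10; p=17
n=-3: not even; p=14
count-p = 10-14 = -4

-4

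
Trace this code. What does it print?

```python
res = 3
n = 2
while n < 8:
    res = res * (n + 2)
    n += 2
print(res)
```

576

n=2: res = 3*4 = 12
n=4: res = 12*6 = 72
n=6: res = 72*8 = 576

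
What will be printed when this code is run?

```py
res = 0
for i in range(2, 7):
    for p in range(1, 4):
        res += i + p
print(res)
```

90

i=2,p=1: res = 0+3 = 3
i=2,p=2: res = 3+4 = 7
i=2,p=3: res = 7+5 = 12
i=3,p=1: res = 12+4 = 16
i=3,p=2: res = 16+5 = 21
i=3,p=3: res = 21+6 = 27
i=4,p=1: res = 27+5 = 32
i=4,p=2: res = 32+6 = 38
i=4,p=3: res = 38+7 = 45
i=5,p=1: res = 45+6 = 51
i=5,p=2: res = 51+7 = 58
i=5,p=3: res = 58+8 = 66
i=6,p=1: res = 66+7 = 73
i=6,p=2: res = 73+8 = 81
i=6,p=3: res = 81+9 = 90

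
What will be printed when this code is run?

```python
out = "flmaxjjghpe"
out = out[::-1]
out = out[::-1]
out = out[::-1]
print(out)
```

ephgjjxamlf

reverse → 'ephgjjxamlf'
reverse → 'flmaxjjghpe'
reverse → 'ephgjjxamlf'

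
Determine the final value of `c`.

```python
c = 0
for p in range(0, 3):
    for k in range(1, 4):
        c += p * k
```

p=0,k=1: c = 0+0 = 0
p=0,k=2: c = 0+0 = 0
p=0,k=3: c = 0+0 = 0
p=1,k=1: c = 0+1 = 1
p=1,k=2: c = 1+2 = 3
p=1,k=3: c = 3+3 = 6
p=2,k=1: c = 6+2 = 8
p=2,k=2: c = 8+4 = 12
p=2,k=3: c = 12+6 = 18

18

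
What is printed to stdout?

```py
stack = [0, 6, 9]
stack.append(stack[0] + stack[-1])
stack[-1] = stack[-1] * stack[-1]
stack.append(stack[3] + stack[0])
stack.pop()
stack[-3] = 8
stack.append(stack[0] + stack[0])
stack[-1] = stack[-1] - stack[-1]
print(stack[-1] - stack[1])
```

append stack[0]+stack[-1] = 0+9 = 9 → [0, 6, 9, 9]
stack[-1] = stack[-1]*stack[-1] = 9*9 = 81 → [0, 6, 9, 81]
append stack[3]+stack[0] = 81+0 = 81 → [0, 6, 9, 81, 81]
pop() removes 81 → [0, 6, 9, 81]
stack[-3] = 8 → [0, 8, 9, 81]
append stack[0]+stack[0] = 0+0 = 0 → [0, 8, 9, 81, 0]
stack[-1] = stack[-1]-stack[-1] = 0-0 = 0 → [0, 8, 9, 81, 0]
stack[-1]-stack[1] = 0-8 = -8

-8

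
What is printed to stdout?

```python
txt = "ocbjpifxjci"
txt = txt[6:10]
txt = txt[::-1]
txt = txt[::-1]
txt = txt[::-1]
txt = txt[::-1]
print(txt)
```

slice [6:10] → 'fxjc'
reverse → 'cjxf'
reverse → 'fxjc'
reverse → 'cjxf'
reverse → 'fxjc'

fxjc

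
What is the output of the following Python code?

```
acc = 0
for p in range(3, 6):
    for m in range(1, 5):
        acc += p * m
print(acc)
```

p=3,m=1: acc = 0+3 = 3
p=3,m=2: acc = 3+6 = 9
p=3,m=3: acc = 9+9 = 18
p=3,m=4: acc = 18+12 = 30
p=4,m=1: acc = 30+4 = 34
p=4,m=2: acc = 34+8 = 42
p=4,m=3: acc = 42+12 = 54
p=4,m=4: acc = 54+16 = 70
p=5,m=1: acc = 70+5 = 75
p=5,m=2: acc = 75+10 = 85
p=5,m=3: acc = 85+15 = 100
p=5,m=4: acc = 100+20 = 120

120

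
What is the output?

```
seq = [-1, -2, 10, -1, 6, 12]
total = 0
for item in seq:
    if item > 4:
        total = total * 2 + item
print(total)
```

64

item=-1: not >4
item=-2: not >4
item=10: >4, total = 0*2+10 = 10
item=-1: not >4
item=6: >4, total = 10*2+6 = 26
item=12: >4, total = 26*2+12 = 64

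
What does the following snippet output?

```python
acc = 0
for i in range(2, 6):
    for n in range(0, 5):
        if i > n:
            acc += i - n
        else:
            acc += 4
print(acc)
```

i=2,n=0: 2>0, acc = 0+2 = 2
i=2,n=1: 2>1, acc = 2+1 = 3
i=2,n=2: not 2>2, acc = 3+4 = 7
i=2,n=3: not 2>3, acc = 7+4 = 11
i=2,n=4: not 2>4, acc = 11+4 = 15
i=3,n=0: 3>0, acc = 15+3 = 18
i=3,n=1: 3>1, acc = 18+2 = 20
i=3,n=2: 3>2, acc = 20+1 = 21
i=3,n=3: not 3>3, acc = 21+4 = 25
i=3,n=4: not 3>4, acc = 25+4 = 29
i=4,n=0: 4>0, acc = 29+4 = 33
i=4,n=1: 4>1, acc = 33+3 = 36
i=4,n=2: 4>2, acc = 36+2 = 38
i=4,n=3: 4>3, acc = 38+1 = 39
i=4,n=4: not 4>4, acc = 39+4 = 43
i=5,n=0: 5>0, acc = 43+5 = 48
i=5,n=1: 5>1, acc = 48+4 = 52
i=5,n=2: 5>2, acc = 52+3 = 55
i=5,n=3: 5>3, acc = 55+2 = 57
i=5,n=4: 5>4, acc = 57+1 = 58

58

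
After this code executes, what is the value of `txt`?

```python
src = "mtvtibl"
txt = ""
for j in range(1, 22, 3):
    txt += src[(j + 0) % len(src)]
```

'timtlvb'

j=1: add src[1]='t' → 't'
j=4: add src[4]='i' → 'ti'
j=7: add src[0]='m' → 'tim'
j=10: add src[3]='t' → 'timt'
j=13: add src[6]='l' → 'timtl'
j=16: add src[2]='v' → 'timtlv'
j=19: add src[5]='b' → 'timtlvb'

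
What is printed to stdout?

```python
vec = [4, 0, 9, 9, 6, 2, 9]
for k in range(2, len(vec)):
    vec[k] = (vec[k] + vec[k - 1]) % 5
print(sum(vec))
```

k=2: vec[2] = (9+0)%5 = 4 → [4, 0, 4, 9, 6, 2, 9]
k=3: vec[3] = (9+4)%5 = 3 → [4, 0, 4, 3, 6, 2, 9]
k=4: vec[4] = (6+3)%5 = 4 → [4, 0, 4, 3, 4, 2, 9]
k=5: vec[5] = (2+4)%5 = 1 → [4, 0, 4, 3, 4, 1, 9]
k=6: vec[6] = (9+1)%5 = 0 → [4, 0, 4, 3, 4, 1, 0]
sum = 16

16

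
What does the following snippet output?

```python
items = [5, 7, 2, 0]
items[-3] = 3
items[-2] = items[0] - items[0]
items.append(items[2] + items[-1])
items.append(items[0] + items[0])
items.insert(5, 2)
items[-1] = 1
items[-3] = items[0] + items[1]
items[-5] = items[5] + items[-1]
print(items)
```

items[-3] = 3 → [5, 3, 2, 0]
items[-2] = items[0]-items[0] = 5-5 = 0 → [5, 3, 0, 0]
append items[2]+items[-1] = 0+0 = 0 → [5, 3, 0, 0, 0]
append items[0]+items[0] = 5+5 = 10 → [5, 3, 0, 0, 0, 10]
insert 2 at 5 → [5, 3, 0, 0, 0, 2, 10]
items[-1] = 1 → [5, 3, 0, 0, 0, 2, 1]
items[-3] = items[0]+items[1] = 5+3 = 8 → [5, 3, 0, 0, 8, 2, 1]
items[-5] = items[5]+items[-1] = 2+1 = 3 → [5, 3, 3, 0, 8, 2, 1]

[5, 3, 3, 0, 8, 2, 1]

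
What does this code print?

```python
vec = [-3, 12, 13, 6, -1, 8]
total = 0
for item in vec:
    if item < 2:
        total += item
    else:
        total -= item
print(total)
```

item=-3: <2, total = 0+(-3) = -3
item=12: not <2, total = (-3)-12 = -15
item=13: not <2, total = (-15)-13 = -28
item=6: not <2, total = (-28)-6 = -34
item=-1: <2, total = (-34)+(-1) = -35
item=8: not <2, total = (-35)-8 = -43

-43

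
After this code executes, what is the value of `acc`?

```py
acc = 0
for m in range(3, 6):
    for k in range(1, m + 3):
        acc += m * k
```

269

m=3,k=1: acc = 0+3 = 3
m=3,k=2: acc = 3+6 = 9
m=3,k=3: acc = 9+9 = 18
m=3,k=4: acc = 18+12 = 30
m=3,k=5: acc = 30+15 = 45
m=4,k=1: acc = 45+4 = 49
m=4,k=2: acc = 49+8 = 57
m=4,k=3: acc = 57+12 = 69
m=4,k=4: acc = 69+16 = 85
m=4,k=5: acc = 85+20 = 105
m=4,k=6: acc = 105+24 = 129
m=5,k=1: acc = 129+5 = 134
m=5,k=2: acc = 134+10 = 144
m=5,k=3: acc = 144+15 = 159
m=5,k=4: acc = 159+20 = 179
m=5,k=5: acc = 179+25 = 204
m=5,k=6: acc = 204+30 = 234
m=5,k=7: acc = 234+35 = 269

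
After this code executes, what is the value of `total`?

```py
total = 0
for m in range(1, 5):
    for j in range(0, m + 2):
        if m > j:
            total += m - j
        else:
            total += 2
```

m=1,j=0: 1>0, total = 0+1 = 1
m=1,j=1: not 1>1, total = 1+2 = 3
m=1,j=2: not 1>2, total = 3+2 = 5
m=2,j=0: 2>0, total = 5+2 = 7
m=2,j=1: 2>1, total = 7+1 = 8
m=2,j=2: not 2>2, total = 8+2 = 10
m=2,j=3: not 2>3, total = 10+2 = 12
m=3,j=0: 3>0, total = 12+3 = 15
m=3,j=1: 3>1, total = 15+2 = 17
m=3,j=2: 3>2, total = 17+1 = 18
m=3,j=3: not 3>3, total = 18+2 = 20
m=3,j=4: not 3>4, total = 20+2 = 22
m=4,j=0: 4>0, total = 22+4 = 26
m=4,j=1: 4>1, total = 26+3 = 29
m=4,j=2: 4>2, total = 29+2 = 31
m=4,j=3: 4>3, total = 31+1 = 32
m=4,j=4: not 4>4, total = 32+2 = 34
m=4,j=5: not 4>5, total = 34+2 = 36

36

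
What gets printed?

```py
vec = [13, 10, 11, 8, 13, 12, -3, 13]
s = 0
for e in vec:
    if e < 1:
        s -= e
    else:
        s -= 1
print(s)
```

-4

e=13: not <1, s = 0-1 = -1
e=10: not <1, s = (-1)-1 = -2
e=11: not <1, s = (-2)-1 = -3
e=8: not <1, s = (-3)-1 = -4
e=13: not <1, s = (-4)-1 = -5
e=12: not <1, s = (-5)-1 = -6
e=-3: <1, s = (-6)-(-3) = -3
e=13: not <1, s = (-3)-1 = -4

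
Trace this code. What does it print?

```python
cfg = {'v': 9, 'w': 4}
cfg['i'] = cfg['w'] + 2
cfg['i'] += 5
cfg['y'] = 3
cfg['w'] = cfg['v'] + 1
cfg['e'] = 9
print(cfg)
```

cfg['i'] = cfg['w']+2 = 6 → {'v': 9, 'w': 4, 'i': 6}
cfg['i'] = 6+5 = 11 → {'v': 9, 'w': 4, 'i': 11}
cfg['y'] = 3 → {'v': 9, 'w': 4, 'i': 11, 'y': 3}
cfg['w'] = cfg['v']+1 = 10 → {'v': 9, 'w': 10, 'i': 11, 'y': 3}
cfg['e'] = 9 → {'v': 9, 'w': 10, 'i': 11, 'y': 3, 'e': 9}

{'v': 9, 'w': 10, 'i': 11, 'y': 3, 'e': 9}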